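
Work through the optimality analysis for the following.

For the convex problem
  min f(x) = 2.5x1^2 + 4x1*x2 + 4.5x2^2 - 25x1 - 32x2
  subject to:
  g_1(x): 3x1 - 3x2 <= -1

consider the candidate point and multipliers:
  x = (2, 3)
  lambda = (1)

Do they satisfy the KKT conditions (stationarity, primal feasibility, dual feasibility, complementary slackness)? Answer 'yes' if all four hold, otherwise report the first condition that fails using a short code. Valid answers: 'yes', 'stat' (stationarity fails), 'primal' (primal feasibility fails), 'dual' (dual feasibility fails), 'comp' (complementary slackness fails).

Gradient of f: grad f(x) = Q x + c = (-3, 3)
Constraint values g_i(x) = a_i^T x - b_i:
  g_1((2, 3)) = -2
Stationarity residual: grad f(x) + sum_i lambda_i a_i = (0, 0)
  -> stationarity OK
Primal feasibility (all g_i <= 0): OK
Dual feasibility (all lambda_i >= 0): OK
Complementary slackness (lambda_i * g_i(x) = 0 for all i): FAILS

Verdict: the first failing condition is complementary_slackness -> comp.

comp


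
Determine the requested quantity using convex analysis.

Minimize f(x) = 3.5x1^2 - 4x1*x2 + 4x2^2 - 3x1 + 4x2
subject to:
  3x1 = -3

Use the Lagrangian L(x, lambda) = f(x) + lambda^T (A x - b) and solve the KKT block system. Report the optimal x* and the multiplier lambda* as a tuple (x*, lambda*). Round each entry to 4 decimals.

Form the Lagrangian:
  L(x, lambda) = (1/2) x^T Q x + c^T x + lambda^T (A x - b)
Stationarity (grad_x L = 0): Q x + c + A^T lambda = 0.
Primal feasibility: A x = b.

This gives the KKT block system:
  [ Q   A^T ] [ x     ]   [-c ]
  [ A    0  ] [ lambda ] = [ b ]

Solving the linear system:
  x*      = (-1, -1)
  lambda* = (2)
  f(x*)   = 2.5

x* = (-1, -1), lambda* = (2)


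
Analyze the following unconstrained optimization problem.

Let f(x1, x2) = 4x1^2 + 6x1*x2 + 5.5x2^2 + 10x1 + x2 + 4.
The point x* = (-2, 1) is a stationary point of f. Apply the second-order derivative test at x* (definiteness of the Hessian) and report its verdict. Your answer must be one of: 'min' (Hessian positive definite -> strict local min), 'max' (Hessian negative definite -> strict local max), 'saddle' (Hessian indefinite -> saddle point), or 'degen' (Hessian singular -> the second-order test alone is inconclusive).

Compute the Hessian H = grad^2 f:
  H = [[8, 6], [6, 11]]
Verify stationarity: grad f(x*) = H x* + g = (0, 0).
Eigenvalues of H: 3.3153, 15.6847.
Both eigenvalues > 0, so H is positive definite -> x* is a strict local min.

min


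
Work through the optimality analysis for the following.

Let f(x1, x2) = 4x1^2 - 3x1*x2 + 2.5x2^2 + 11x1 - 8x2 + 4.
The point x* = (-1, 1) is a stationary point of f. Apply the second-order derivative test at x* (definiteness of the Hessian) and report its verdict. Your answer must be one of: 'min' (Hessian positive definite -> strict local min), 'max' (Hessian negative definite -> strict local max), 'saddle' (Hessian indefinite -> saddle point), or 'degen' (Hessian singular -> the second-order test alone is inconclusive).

Compute the Hessian H = grad^2 f:
  H = [[8, -3], [-3, 5]]
Verify stationarity: grad f(x*) = H x* + g = (0, 0).
Eigenvalues of H: 3.1459, 9.8541.
Both eigenvalues > 0, so H is positive definite -> x* is a strict local min.

min


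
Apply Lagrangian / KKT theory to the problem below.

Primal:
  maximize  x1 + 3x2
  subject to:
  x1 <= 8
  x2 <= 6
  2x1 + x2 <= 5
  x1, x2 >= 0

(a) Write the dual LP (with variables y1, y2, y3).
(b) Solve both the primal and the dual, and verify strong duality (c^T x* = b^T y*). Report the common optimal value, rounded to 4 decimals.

The standard primal-dual pair for 'max c^T x s.t. A x <= b, x >= 0' is:
  Dual:  min b^T y  s.t.  A^T y >= c,  y >= 0.

So the dual LP is:
  minimize  8y1 + 6y2 + 5y3
  subject to:
    y1 + 2y3 >= 1
    y2 + y3 >= 3
    y1, y2, y3 >= 0

Solving the primal: x* = (0, 5).
  primal value c^T x* = 15.
Solving the dual: y* = (0, 0, 3).
  dual value b^T y* = 15.
Strong duality: c^T x* = b^T y*. Confirmed.

15


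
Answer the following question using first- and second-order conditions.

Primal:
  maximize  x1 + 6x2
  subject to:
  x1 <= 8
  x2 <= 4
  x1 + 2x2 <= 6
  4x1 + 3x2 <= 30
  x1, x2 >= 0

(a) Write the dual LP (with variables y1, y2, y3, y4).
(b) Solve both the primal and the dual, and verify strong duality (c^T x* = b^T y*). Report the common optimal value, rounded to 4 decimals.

The standard primal-dual pair for 'max c^T x s.t. A x <= b, x >= 0' is:
  Dual:  min b^T y  s.t.  A^T y >= c,  y >= 0.

So the dual LP is:
  minimize  8y1 + 4y2 + 6y3 + 30y4
  subject to:
    y1 + y3 + 4y4 >= 1
    y2 + 2y3 + 3y4 >= 6
    y1, y2, y3, y4 >= 0

Solving the primal: x* = (0, 3).
  primal value c^T x* = 18.
Solving the dual: y* = (0, 0, 3, 0).
  dual value b^T y* = 18.
Strong duality: c^T x* = b^T y*. Confirmed.

18


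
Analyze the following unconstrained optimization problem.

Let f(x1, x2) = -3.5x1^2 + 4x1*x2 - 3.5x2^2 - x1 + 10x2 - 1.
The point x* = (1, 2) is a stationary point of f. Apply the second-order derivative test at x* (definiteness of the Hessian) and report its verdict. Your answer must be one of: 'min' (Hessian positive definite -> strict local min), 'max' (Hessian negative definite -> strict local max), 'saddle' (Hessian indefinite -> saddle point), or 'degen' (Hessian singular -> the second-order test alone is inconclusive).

Compute the Hessian H = grad^2 f:
  H = [[-7, 4], [4, -7]]
Verify stationarity: grad f(x*) = H x* + g = (0, 0).
Eigenvalues of H: -11, -3.
Both eigenvalues < 0, so H is negative definite -> x* is a strict local max.

max


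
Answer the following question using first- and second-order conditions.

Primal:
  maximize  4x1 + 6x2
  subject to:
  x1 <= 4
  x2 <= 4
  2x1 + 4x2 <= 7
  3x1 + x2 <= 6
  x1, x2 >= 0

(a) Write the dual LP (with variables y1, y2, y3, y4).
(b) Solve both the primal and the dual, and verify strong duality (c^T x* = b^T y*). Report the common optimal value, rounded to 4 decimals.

The standard primal-dual pair for 'max c^T x s.t. A x <= b, x >= 0' is:
  Dual:  min b^T y  s.t.  A^T y >= c,  y >= 0.

So the dual LP is:
  minimize  4y1 + 4y2 + 7y3 + 6y4
  subject to:
    y1 + 2y3 + 3y4 >= 4
    y2 + 4y3 + y4 >= 6
    y1, y2, y3, y4 >= 0

Solving the primal: x* = (1.7, 0.9).
  primal value c^T x* = 12.2.
Solving the dual: y* = (0, 0, 1.4, 0.4).
  dual value b^T y* = 12.2.
Strong duality: c^T x* = b^T y*. Confirmed.

12.2


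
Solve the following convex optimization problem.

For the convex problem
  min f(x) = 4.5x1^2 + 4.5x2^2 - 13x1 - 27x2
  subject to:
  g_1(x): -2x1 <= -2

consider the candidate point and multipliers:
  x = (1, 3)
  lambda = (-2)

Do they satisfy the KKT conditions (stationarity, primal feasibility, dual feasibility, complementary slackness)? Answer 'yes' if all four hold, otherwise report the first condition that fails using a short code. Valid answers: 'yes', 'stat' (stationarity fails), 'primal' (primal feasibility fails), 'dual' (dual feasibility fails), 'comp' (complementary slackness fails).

Gradient of f: grad f(x) = Q x + c = (-4, 0)
Constraint values g_i(x) = a_i^T x - b_i:
  g_1((1, 3)) = 0
Stationarity residual: grad f(x) + sum_i lambda_i a_i = (0, 0)
  -> stationarity OK
Primal feasibility (all g_i <= 0): OK
Dual feasibility (all lambda_i >= 0): FAILS
Complementary slackness (lambda_i * g_i(x) = 0 for all i): OK

Verdict: the first failing condition is dual_feasibility -> dual.

dual


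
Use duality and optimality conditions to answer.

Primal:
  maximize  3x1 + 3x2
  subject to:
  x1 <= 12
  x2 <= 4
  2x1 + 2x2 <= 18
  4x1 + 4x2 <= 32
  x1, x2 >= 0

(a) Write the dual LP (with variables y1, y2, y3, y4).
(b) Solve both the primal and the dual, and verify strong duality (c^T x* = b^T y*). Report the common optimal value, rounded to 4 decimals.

The standard primal-dual pair for 'max c^T x s.t. A x <= b, x >= 0' is:
  Dual:  min b^T y  s.t.  A^T y >= c,  y >= 0.

So the dual LP is:
  minimize  12y1 + 4y2 + 18y3 + 32y4
  subject to:
    y1 + 2y3 + 4y4 >= 3
    y2 + 2y3 + 4y4 >= 3
    y1, y2, y3, y4 >= 0

Solving the primal: x* = (8, 0).
  primal value c^T x* = 24.
Solving the dual: y* = (0, 0, 0, 0.75).
  dual value b^T y* = 24.
Strong duality: c^T x* = b^T y*. Confirmed.

24


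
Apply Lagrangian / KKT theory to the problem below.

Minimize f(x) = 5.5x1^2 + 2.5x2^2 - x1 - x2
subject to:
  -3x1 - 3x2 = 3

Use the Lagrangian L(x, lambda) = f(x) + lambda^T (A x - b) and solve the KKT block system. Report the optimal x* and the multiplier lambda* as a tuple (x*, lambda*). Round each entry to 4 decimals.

Form the Lagrangian:
  L(x, lambda) = (1/2) x^T Q x + c^T x + lambda^T (A x - b)
Stationarity (grad_x L = 0): Q x + c + A^T lambda = 0.
Primal feasibility: A x = b.

This gives the KKT block system:
  [ Q   A^T ] [ x     ]   [-c ]
  [ A    0  ] [ lambda ] = [ b ]

Solving the linear system:
  x*      = (-0.3125, -0.6875)
  lambda* = (-1.4792)
  f(x*)   = 2.7187

x* = (-0.3125, -0.6875), lambda* = (-1.4792)


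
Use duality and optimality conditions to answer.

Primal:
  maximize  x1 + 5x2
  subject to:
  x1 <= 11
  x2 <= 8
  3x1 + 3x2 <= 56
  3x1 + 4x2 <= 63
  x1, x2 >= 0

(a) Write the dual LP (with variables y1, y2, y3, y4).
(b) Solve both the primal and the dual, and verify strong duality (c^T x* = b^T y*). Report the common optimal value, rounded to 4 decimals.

The standard primal-dual pair for 'max c^T x s.t. A x <= b, x >= 0' is:
  Dual:  min b^T y  s.t.  A^T y >= c,  y >= 0.

So the dual LP is:
  minimize  11y1 + 8y2 + 56y3 + 63y4
  subject to:
    y1 + 3y3 + 3y4 >= 1
    y2 + 3y3 + 4y4 >= 5
    y1, y2, y3, y4 >= 0

Solving the primal: x* = (10.3333, 8).
  primal value c^T x* = 50.3333.
Solving the dual: y* = (0, 3.6667, 0, 0.3333).
  dual value b^T y* = 50.3333.
Strong duality: c^T x* = b^T y*. Confirmed.

50.3333


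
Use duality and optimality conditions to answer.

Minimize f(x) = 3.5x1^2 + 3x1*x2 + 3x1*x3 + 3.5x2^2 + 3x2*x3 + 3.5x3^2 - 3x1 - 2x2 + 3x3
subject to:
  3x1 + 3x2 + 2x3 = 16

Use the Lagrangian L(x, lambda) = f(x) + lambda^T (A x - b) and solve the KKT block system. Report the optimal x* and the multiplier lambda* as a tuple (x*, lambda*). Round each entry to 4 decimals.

Form the Lagrangian:
  L(x, lambda) = (1/2) x^T Q x + c^T x + lambda^T (A x - b)
Stationarity (grad_x L = 0): Q x + c + A^T lambda = 0.
Primal feasibility: A x = b.

This gives the KKT block system:
  [ Q   A^T ] [ x     ]   [-c ]
  [ A    0  ] [ lambda ] = [ b ]

Solving the linear system:
  x*      = (2.9761, 2.7261, -0.5532)
  lambda* = (-8.117)
  f(x*)   = 56.9162

x* = (2.9761, 2.7261, -0.5532), lambda* = (-8.117)


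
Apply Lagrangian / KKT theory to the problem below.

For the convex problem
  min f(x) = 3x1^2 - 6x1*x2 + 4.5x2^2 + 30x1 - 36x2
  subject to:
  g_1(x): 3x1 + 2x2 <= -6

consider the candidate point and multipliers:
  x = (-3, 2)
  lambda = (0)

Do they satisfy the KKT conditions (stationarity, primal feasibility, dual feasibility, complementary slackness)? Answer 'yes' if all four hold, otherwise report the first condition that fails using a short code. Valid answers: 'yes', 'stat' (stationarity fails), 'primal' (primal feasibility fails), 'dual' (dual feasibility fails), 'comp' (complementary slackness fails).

Gradient of f: grad f(x) = Q x + c = (0, 0)
Constraint values g_i(x) = a_i^T x - b_i:
  g_1((-3, 2)) = 1
Stationarity residual: grad f(x) + sum_i lambda_i a_i = (0, 0)
  -> stationarity OK
Primal feasibility (all g_i <= 0): FAILS
Dual feasibility (all lambda_i >= 0): OK
Complementary slackness (lambda_i * g_i(x) = 0 for all i): OK

Verdict: the first failing condition is primal_feasibility -> primal.

primal


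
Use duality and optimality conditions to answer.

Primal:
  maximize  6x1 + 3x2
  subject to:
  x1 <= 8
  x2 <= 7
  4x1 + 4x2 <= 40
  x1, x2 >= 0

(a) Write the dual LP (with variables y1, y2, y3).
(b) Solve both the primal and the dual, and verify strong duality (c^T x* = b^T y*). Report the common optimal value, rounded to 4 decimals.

The standard primal-dual pair for 'max c^T x s.t. A x <= b, x >= 0' is:
  Dual:  min b^T y  s.t.  A^T y >= c,  y >= 0.

So the dual LP is:
  minimize  8y1 + 7y2 + 40y3
  subject to:
    y1 + 4y3 >= 6
    y2 + 4y3 >= 3
    y1, y2, y3 >= 0

Solving the primal: x* = (8, 2).
  primal value c^T x* = 54.
Solving the dual: y* = (3, 0, 0.75).
  dual value b^T y* = 54.
Strong duality: c^T x* = b^T y*. Confirmed.

54


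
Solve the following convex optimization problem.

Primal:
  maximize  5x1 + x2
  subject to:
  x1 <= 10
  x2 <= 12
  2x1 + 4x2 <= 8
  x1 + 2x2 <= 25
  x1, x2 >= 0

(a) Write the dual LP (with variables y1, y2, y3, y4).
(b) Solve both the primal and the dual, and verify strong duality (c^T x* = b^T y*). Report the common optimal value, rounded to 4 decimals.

The standard primal-dual pair for 'max c^T x s.t. A x <= b, x >= 0' is:
  Dual:  min b^T y  s.t.  A^T y >= c,  y >= 0.

So the dual LP is:
  minimize  10y1 + 12y2 + 8y3 + 25y4
  subject to:
    y1 + 2y3 + y4 >= 5
    y2 + 4y3 + 2y4 >= 1
    y1, y2, y3, y4 >= 0

Solving the primal: x* = (4, 0).
  primal value c^T x* = 20.
Solving the dual: y* = (0, 0, 2.5, 0).
  dual value b^T y* = 20.
Strong duality: c^T x* = b^T y*. Confirmed.

20


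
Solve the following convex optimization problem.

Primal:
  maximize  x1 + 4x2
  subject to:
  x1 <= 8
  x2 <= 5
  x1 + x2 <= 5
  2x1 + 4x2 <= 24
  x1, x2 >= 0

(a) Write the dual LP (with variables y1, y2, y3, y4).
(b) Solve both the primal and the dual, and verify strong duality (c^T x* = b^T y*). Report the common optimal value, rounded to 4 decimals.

The standard primal-dual pair for 'max c^T x s.t. A x <= b, x >= 0' is:
  Dual:  min b^T y  s.t.  A^T y >= c,  y >= 0.

So the dual LP is:
  minimize  8y1 + 5y2 + 5y3 + 24y4
  subject to:
    y1 + y3 + 2y4 >= 1
    y2 + y3 + 4y4 >= 4
    y1, y2, y3, y4 >= 0

Solving the primal: x* = (0, 5).
  primal value c^T x* = 20.
Solving the dual: y* = (0, 3, 1, 0).
  dual value b^T y* = 20.
Strong duality: c^T x* = b^T y*. Confirmed.

20


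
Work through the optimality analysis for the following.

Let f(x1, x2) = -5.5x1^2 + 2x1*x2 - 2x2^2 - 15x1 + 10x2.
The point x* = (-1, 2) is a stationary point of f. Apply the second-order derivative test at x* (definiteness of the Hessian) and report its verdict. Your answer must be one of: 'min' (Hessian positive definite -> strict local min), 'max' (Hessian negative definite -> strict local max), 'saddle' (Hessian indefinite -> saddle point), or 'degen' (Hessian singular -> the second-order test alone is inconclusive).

Compute the Hessian H = grad^2 f:
  H = [[-11, 2], [2, -4]]
Verify stationarity: grad f(x*) = H x* + g = (0, 0).
Eigenvalues of H: -11.5311, -3.4689.
Both eigenvalues < 0, so H is negative definite -> x* is a strict local max.

max


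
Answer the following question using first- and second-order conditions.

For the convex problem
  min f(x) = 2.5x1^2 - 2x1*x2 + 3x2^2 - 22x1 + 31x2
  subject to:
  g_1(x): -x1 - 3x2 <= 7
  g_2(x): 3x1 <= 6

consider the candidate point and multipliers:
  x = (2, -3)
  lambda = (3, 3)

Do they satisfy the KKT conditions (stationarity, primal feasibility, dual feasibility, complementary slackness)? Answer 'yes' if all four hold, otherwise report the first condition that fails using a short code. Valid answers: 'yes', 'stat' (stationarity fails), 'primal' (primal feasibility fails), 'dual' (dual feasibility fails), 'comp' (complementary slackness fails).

Gradient of f: grad f(x) = Q x + c = (-6, 9)
Constraint values g_i(x) = a_i^T x - b_i:
  g_1((2, -3)) = 0
  g_2((2, -3)) = 0
Stationarity residual: grad f(x) + sum_i lambda_i a_i = (0, 0)
  -> stationarity OK
Primal feasibility (all g_i <= 0): OK
Dual feasibility (all lambda_i >= 0): OK
Complementary slackness (lambda_i * g_i(x) = 0 for all i): OK

Verdict: yes, KKT holds.

yes


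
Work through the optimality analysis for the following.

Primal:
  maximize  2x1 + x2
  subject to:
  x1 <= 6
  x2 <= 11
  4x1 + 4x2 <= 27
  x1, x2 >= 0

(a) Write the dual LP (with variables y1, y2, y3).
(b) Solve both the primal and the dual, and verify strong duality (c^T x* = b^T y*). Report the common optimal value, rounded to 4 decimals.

The standard primal-dual pair for 'max c^T x s.t. A x <= b, x >= 0' is:
  Dual:  min b^T y  s.t.  A^T y >= c,  y >= 0.

So the dual LP is:
  minimize  6y1 + 11y2 + 27y3
  subject to:
    y1 + 4y3 >= 2
    y2 + 4y3 >= 1
    y1, y2, y3 >= 0

Solving the primal: x* = (6, 0.75).
  primal value c^T x* = 12.75.
Solving the dual: y* = (1, 0, 0.25).
  dual value b^T y* = 12.75.
Strong duality: c^T x* = b^T y*. Confirmed.

12.75


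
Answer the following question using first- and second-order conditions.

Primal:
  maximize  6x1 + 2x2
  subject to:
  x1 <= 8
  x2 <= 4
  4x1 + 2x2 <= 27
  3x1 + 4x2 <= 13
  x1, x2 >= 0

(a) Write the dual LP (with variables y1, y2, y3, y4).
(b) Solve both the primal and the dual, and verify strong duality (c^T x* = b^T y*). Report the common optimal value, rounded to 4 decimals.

The standard primal-dual pair for 'max c^T x s.t. A x <= b, x >= 0' is:
  Dual:  min b^T y  s.t.  A^T y >= c,  y >= 0.

So the dual LP is:
  minimize  8y1 + 4y2 + 27y3 + 13y4
  subject to:
    y1 + 4y3 + 3y4 >= 6
    y2 + 2y3 + 4y4 >= 2
    y1, y2, y3, y4 >= 0

Solving the primal: x* = (4.3333, 0).
  primal value c^T x* = 26.
Solving the dual: y* = (0, 0, 0, 2).
  dual value b^T y* = 26.
Strong duality: c^T x* = b^T y*. Confirmed.

26


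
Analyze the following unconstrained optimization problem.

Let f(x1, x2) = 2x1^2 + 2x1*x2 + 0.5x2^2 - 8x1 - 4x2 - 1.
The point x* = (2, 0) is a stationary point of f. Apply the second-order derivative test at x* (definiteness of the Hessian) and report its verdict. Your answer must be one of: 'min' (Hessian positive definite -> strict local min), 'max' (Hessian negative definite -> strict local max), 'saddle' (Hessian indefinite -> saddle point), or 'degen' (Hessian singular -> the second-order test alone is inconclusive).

Compute the Hessian H = grad^2 f:
  H = [[4, 2], [2, 1]]
Verify stationarity: grad f(x*) = H x* + g = (0, 0).
Eigenvalues of H: 0, 5.
H has a zero eigenvalue (singular; positive semidefinite but not definite), so H is neither positive definite, negative definite, nor indefinite. The second-order test alone is inconclusive -> degen.
(Indeed, f is constant along the null direction of H through x*, so x* is not a strict local extremum.)

degen


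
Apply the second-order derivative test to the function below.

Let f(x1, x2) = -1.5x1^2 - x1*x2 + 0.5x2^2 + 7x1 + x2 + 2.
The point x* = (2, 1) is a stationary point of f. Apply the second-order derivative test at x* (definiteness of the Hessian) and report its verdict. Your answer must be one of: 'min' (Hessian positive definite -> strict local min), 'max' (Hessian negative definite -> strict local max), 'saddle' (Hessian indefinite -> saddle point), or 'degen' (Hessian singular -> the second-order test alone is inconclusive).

Compute the Hessian H = grad^2 f:
  H = [[-3, -1], [-1, 1]]
Verify stationarity: grad f(x*) = H x* + g = (0, 0).
Eigenvalues of H: -3.2361, 1.2361.
Eigenvalues have mixed signs, so H is indefinite -> x* is a saddle point.

saddle


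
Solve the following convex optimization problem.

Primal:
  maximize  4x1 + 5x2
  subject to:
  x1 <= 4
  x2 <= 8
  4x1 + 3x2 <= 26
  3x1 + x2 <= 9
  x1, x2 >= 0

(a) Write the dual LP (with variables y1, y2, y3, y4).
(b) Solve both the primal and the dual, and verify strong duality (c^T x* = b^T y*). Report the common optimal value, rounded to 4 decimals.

The standard primal-dual pair for 'max c^T x s.t. A x <= b, x >= 0' is:
  Dual:  min b^T y  s.t.  A^T y >= c,  y >= 0.

So the dual LP is:
  minimize  4y1 + 8y2 + 26y3 + 9y4
  subject to:
    y1 + 4y3 + 3y4 >= 4
    y2 + 3y3 + y4 >= 5
    y1, y2, y3, y4 >= 0

Solving the primal: x* = (0.3333, 8).
  primal value c^T x* = 41.3333.
Solving the dual: y* = (0, 3.6667, 0, 1.3333).
  dual value b^T y* = 41.3333.
Strong duality: c^T x* = b^T y*. Confirmed.

41.3333


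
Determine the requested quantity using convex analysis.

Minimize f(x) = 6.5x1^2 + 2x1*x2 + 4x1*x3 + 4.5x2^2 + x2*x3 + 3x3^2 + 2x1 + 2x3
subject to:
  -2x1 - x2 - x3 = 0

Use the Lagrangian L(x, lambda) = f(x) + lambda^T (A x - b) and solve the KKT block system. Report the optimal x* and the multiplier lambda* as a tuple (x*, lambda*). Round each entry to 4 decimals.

Form the Lagrangian:
  L(x, lambda) = (1/2) x^T Q x + c^T x + lambda^T (A x - b)
Stationarity (grad_x L = 0): Q x + c + A^T lambda = 0.
Primal feasibility: A x = b.

This gives the KKT block system:
  [ Q   A^T ] [ x     ]   [-c ]
  [ A    0  ] [ lambda ] = [ b ]

Solving the linear system:
  x*      = (0.0478, 0.1244, -0.2201)
  lambda* = (0.9952)
  f(x*)   = -0.1722

x* = (0.0478, 0.1244, -0.2201), lambda* = (0.9952)


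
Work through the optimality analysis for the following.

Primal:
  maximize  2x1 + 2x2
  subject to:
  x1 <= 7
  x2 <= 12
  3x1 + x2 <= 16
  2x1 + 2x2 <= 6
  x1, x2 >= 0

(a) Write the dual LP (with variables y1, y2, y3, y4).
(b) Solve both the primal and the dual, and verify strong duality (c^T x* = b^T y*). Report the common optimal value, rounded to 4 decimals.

The standard primal-dual pair for 'max c^T x s.t. A x <= b, x >= 0' is:
  Dual:  min b^T y  s.t.  A^T y >= c,  y >= 0.

So the dual LP is:
  minimize  7y1 + 12y2 + 16y3 + 6y4
  subject to:
    y1 + 3y3 + 2y4 >= 2
    y2 + y3 + 2y4 >= 2
    y1, y2, y3, y4 >= 0

Solving the primal: x* = (3, 0).
  primal value c^T x* = 6.
Solving the dual: y* = (0, 0, 0, 1).
  dual value b^T y* = 6.
Strong duality: c^T x* = b^T y*. Confirmed.

6


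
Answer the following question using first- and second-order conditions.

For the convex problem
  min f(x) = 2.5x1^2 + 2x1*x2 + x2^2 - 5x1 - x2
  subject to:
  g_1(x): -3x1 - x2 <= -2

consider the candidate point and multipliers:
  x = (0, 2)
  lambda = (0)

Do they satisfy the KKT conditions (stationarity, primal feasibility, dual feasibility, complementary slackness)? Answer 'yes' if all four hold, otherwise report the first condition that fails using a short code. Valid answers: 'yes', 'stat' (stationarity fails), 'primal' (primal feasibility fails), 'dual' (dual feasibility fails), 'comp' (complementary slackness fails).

Gradient of f: grad f(x) = Q x + c = (-1, 3)
Constraint values g_i(x) = a_i^T x - b_i:
  g_1((0, 2)) = 0
Stationarity residual: grad f(x) + sum_i lambda_i a_i = (-1, 3)
  -> stationarity FAILS
Primal feasibility (all g_i <= 0): OK
Dual feasibility (all lambda_i >= 0): OK
Complementary slackness (lambda_i * g_i(x) = 0 for all i): OK

Verdict: the first failing condition is stationarity -> stat.

stat


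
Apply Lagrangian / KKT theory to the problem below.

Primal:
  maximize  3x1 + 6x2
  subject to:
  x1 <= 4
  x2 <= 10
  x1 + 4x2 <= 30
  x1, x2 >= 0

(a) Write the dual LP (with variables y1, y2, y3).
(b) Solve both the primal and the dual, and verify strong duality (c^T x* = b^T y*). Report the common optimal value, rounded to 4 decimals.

The standard primal-dual pair for 'max c^T x s.t. A x <= b, x >= 0' is:
  Dual:  min b^T y  s.t.  A^T y >= c,  y >= 0.

So the dual LP is:
  minimize  4y1 + 10y2 + 30y3
  subject to:
    y1 + y3 >= 3
    y2 + 4y3 >= 6
    y1, y2, y3 >= 0

Solving the primal: x* = (4, 6.5).
  primal value c^T x* = 51.
Solving the dual: y* = (1.5, 0, 1.5).
  dual value b^T y* = 51.
Strong duality: c^T x* = b^T y*. Confirmed.

51


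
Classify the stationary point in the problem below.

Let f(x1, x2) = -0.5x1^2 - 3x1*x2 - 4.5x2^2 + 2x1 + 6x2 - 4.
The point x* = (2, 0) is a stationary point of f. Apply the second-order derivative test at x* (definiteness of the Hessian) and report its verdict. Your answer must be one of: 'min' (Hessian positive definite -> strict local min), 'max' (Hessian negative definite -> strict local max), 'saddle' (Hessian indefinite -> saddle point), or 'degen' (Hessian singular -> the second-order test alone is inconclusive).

Compute the Hessian H = grad^2 f:
  H = [[-1, -3], [-3, -9]]
Verify stationarity: grad f(x*) = H x* + g = (0, 0).
Eigenvalues of H: -10, 0.
H has a zero eigenvalue (singular; negative semidefinite but not definite), so H is neither positive definite, negative definite, nor indefinite. The second-order test alone is inconclusive -> degen.
(Indeed, f is constant along the null direction of H through x*, so x* is not a strict local extremum.)

degen


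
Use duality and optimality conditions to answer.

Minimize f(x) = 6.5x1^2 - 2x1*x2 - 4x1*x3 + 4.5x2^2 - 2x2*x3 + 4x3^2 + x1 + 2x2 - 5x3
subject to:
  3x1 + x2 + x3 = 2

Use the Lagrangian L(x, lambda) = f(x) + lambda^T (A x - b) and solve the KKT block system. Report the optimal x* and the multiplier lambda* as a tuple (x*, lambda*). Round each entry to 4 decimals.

Form the Lagrangian:
  L(x, lambda) = (1/2) x^T Q x + c^T x + lambda^T (A x - b)
Stationarity (grad_x L = 0): Q x + c + A^T lambda = 0.
Primal feasibility: A x = b.

This gives the KKT block system:
  [ Q   A^T ] [ x     ]   [-c ]
  [ A    0  ] [ lambda ] = [ b ]

Solving the linear system:
  x*      = (0.3352, 0.1083, 0.8862)
  lambda* = (-0.532)
  f(x*)   = -1.4075

x* = (0.3352, 0.1083, 0.8862), lambda* = (-0.532)


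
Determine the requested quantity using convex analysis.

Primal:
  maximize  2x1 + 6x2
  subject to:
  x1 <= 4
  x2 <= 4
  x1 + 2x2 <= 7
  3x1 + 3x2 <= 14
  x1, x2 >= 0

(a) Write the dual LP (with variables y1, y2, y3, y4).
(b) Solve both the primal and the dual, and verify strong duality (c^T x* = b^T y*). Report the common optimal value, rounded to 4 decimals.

The standard primal-dual pair for 'max c^T x s.t. A x <= b, x >= 0' is:
  Dual:  min b^T y  s.t.  A^T y >= c,  y >= 0.

So the dual LP is:
  minimize  4y1 + 4y2 + 7y3 + 14y4
  subject to:
    y1 + y3 + 3y4 >= 2
    y2 + 2y3 + 3y4 >= 6
    y1, y2, y3, y4 >= 0

Solving the primal: x* = (0, 3.5).
  primal value c^T x* = 21.
Solving the dual: y* = (0, 0, 3, 0).
  dual value b^T y* = 21.
Strong duality: c^T x* = b^T y*. Confirmed.

21


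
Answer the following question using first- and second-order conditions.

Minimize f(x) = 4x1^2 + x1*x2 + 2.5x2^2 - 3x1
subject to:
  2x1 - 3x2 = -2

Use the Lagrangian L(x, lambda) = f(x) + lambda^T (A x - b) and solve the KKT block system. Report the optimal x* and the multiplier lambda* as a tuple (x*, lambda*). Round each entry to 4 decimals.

Form the Lagrangian:
  L(x, lambda) = (1/2) x^T Q x + c^T x + lambda^T (A x - b)
Stationarity (grad_x L = 0): Q x + c + A^T lambda = 0.
Primal feasibility: A x = b.

This gives the KKT block system:
  [ Q   A^T ] [ x     ]   [-c ]
  [ A    0  ] [ lambda ] = [ b ]

Solving the linear system:
  x*      = (0.0096, 0.6731)
  lambda* = (1.125)
  f(x*)   = 1.1106

x* = (0.0096, 0.6731), lambda* = (1.125)


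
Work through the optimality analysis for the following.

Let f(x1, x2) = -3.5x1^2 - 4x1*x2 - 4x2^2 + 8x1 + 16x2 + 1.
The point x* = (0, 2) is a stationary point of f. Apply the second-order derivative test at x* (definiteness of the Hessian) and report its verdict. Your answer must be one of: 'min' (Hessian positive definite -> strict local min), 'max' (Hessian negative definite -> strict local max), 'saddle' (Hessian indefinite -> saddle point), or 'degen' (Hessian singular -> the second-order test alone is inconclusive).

Compute the Hessian H = grad^2 f:
  H = [[-7, -4], [-4, -8]]
Verify stationarity: grad f(x*) = H x* + g = (0, 0).
Eigenvalues of H: -11.5311, -3.4689.
Both eigenvalues < 0, so H is negative definite -> x* is a strict local max.

max


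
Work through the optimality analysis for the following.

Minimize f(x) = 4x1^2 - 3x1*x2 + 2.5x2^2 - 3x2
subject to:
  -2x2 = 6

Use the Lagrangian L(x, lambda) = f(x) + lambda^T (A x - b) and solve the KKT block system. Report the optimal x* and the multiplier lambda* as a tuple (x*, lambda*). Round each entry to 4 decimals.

Form the Lagrangian:
  L(x, lambda) = (1/2) x^T Q x + c^T x + lambda^T (A x - b)
Stationarity (grad_x L = 0): Q x + c + A^T lambda = 0.
Primal feasibility: A x = b.

This gives the KKT block system:
  [ Q   A^T ] [ x     ]   [-c ]
  [ A    0  ] [ lambda ] = [ b ]

Solving the linear system:
  x*      = (-1.125, -3)
  lambda* = (-7.3125)
  f(x*)   = 26.4375

x* = (-1.125, -3), lambda* = (-7.3125)


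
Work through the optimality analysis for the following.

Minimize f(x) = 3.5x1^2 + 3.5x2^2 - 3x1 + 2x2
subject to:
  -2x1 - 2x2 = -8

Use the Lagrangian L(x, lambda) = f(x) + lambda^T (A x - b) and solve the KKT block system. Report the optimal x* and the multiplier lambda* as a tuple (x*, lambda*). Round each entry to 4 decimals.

Form the Lagrangian:
  L(x, lambda) = (1/2) x^T Q x + c^T x + lambda^T (A x - b)
Stationarity (grad_x L = 0): Q x + c + A^T lambda = 0.
Primal feasibility: A x = b.

This gives the KKT block system:
  [ Q   A^T ] [ x     ]   [-c ]
  [ A    0  ] [ lambda ] = [ b ]

Solving the linear system:
  x*      = (2.3571, 1.6429)
  lambda* = (6.75)
  f(x*)   = 25.1071

x* = (2.3571, 1.6429), lambda* = (6.75)


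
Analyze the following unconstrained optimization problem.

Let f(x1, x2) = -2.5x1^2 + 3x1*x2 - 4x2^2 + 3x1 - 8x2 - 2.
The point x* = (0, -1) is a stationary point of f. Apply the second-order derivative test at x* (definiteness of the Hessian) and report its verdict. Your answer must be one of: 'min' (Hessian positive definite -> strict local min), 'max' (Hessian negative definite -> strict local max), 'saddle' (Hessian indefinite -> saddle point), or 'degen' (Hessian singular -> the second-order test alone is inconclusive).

Compute the Hessian H = grad^2 f:
  H = [[-5, 3], [3, -8]]
Verify stationarity: grad f(x*) = H x* + g = (0, 0).
Eigenvalues of H: -9.8541, -3.1459.
Both eigenvalues < 0, so H is negative definite -> x* is a strict local max.

max


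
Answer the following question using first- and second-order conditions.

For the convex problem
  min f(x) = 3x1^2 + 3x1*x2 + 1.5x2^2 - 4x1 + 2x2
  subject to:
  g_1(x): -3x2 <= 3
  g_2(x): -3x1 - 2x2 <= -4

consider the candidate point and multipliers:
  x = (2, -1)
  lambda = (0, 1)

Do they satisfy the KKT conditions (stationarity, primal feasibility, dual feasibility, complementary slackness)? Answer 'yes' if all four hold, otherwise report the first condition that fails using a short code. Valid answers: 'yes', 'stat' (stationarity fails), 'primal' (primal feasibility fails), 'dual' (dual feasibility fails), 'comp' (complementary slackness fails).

Gradient of f: grad f(x) = Q x + c = (5, 5)
Constraint values g_i(x) = a_i^T x - b_i:
  g_1((2, -1)) = 0
  g_2((2, -1)) = 0
Stationarity residual: grad f(x) + sum_i lambda_i a_i = (2, 3)
  -> stationarity FAILS
Primal feasibility (all g_i <= 0): OK
Dual feasibility (all lambda_i >= 0): OK
Complementary slackness (lambda_i * g_i(x) = 0 for all i): OK

Verdict: the first failing condition is stationarity -> stat.

stat


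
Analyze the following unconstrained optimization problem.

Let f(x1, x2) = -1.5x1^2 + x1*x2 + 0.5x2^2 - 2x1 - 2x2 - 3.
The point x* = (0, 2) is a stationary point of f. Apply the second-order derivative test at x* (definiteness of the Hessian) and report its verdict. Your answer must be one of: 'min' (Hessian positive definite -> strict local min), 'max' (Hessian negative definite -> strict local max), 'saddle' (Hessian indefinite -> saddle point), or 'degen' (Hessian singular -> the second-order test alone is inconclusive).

Compute the Hessian H = grad^2 f:
  H = [[-3, 1], [1, 1]]
Verify stationarity: grad f(x*) = H x* + g = (0, 0).
Eigenvalues of H: -3.2361, 1.2361.
Eigenvalues have mixed signs, so H is indefinite -> x* is a saddle point.

saddle


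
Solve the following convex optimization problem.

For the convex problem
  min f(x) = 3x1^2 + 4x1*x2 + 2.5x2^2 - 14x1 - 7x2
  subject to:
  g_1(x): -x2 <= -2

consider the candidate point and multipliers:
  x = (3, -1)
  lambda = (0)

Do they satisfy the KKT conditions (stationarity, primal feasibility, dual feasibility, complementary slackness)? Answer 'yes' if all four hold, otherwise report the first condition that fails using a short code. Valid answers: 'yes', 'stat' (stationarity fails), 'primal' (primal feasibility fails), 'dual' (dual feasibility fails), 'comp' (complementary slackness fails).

Gradient of f: grad f(x) = Q x + c = (0, 0)
Constraint values g_i(x) = a_i^T x - b_i:
  g_1((3, -1)) = 3
Stationarity residual: grad f(x) + sum_i lambda_i a_i = (0, 0)
  -> stationarity OK
Primal feasibility (all g_i <= 0): FAILS
Dual feasibility (all lambda_i >= 0): OK
Complementary slackness (lambda_i * g_i(x) = 0 for all i): OK

Verdict: the first failing condition is primal_feasibility -> primal.

primal


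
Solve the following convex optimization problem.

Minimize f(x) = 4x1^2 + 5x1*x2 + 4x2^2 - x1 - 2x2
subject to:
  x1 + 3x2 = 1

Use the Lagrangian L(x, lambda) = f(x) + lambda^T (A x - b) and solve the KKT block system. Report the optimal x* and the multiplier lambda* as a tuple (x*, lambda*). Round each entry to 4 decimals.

Form the Lagrangian:
  L(x, lambda) = (1/2) x^T Q x + c^T x + lambda^T (A x - b)
Stationarity (grad_x L = 0): Q x + c + A^T lambda = 0.
Primal feasibility: A x = b.

This gives the KKT block system:
  [ Q   A^T ] [ x     ]   [-c ]
  [ A    0  ] [ lambda ] = [ b ]

Solving the linear system:
  x*      = (-0.08, 0.36)
  lambda* = (-0.16)
  f(x*)   = -0.24

x* = (-0.08, 0.36), lambda* = (-0.16)


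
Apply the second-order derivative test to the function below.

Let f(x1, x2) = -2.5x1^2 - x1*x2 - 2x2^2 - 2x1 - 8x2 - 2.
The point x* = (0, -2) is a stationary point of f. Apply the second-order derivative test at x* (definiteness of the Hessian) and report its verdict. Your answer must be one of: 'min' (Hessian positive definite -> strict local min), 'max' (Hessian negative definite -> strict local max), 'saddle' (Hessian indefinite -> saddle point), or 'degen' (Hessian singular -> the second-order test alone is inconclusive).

Compute the Hessian H = grad^2 f:
  H = [[-5, -1], [-1, -4]]
Verify stationarity: grad f(x*) = H x* + g = (0, 0).
Eigenvalues of H: -5.618, -3.382.
Both eigenvalues < 0, so H is negative definite -> x* is a strict local max.

max


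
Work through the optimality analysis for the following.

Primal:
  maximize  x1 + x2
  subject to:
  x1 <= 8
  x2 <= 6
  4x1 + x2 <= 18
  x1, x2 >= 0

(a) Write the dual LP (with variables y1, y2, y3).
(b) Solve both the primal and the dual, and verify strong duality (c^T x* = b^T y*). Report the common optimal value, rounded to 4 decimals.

The standard primal-dual pair for 'max c^T x s.t. A x <= b, x >= 0' is:
  Dual:  min b^T y  s.t.  A^T y >= c,  y >= 0.

So the dual LP is:
  minimize  8y1 + 6y2 + 18y3
  subject to:
    y1 + 4y3 >= 1
    y2 + y3 >= 1
    y1, y2, y3 >= 0

Solving the primal: x* = (3, 6).
  primal value c^T x* = 9.
Solving the dual: y* = (0, 0.75, 0.25).
  dual value b^T y* = 9.
Strong duality: c^T x* = b^T y*. Confirmed.

9


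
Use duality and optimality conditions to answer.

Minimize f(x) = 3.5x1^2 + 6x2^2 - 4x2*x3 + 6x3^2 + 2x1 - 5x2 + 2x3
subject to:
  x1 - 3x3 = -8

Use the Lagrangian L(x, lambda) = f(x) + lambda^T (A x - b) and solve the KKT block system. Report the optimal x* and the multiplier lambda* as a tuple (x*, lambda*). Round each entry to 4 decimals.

Form the Lagrangian:
  L(x, lambda) = (1/2) x^T Q x + c^T x + lambda^T (A x - b)
Stationarity (grad_x L = 0): Q x + c + A^T lambda = 0.
Primal feasibility: A x = b.

This gives the KKT block system:
  [ Q   A^T ] [ x     ]   [-c ]
  [ A    0  ] [ lambda ] = [ b ]

Solving the linear system:
  x*      = (-1.4163, 1.1482, 2.1946)
  lambda* = (7.914)
  f(x*)   = 29.5639

x* = (-1.4163, 1.1482, 2.1946), lambda* = (7.914)


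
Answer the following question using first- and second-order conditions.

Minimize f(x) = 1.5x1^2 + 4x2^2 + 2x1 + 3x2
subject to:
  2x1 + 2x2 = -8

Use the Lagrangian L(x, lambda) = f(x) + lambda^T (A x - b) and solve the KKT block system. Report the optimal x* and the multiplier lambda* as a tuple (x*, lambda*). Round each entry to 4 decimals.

Form the Lagrangian:
  L(x, lambda) = (1/2) x^T Q x + c^T x + lambda^T (A x - b)
Stationarity (grad_x L = 0): Q x + c + A^T lambda = 0.
Primal feasibility: A x = b.

This gives the KKT block system:
  [ Q   A^T ] [ x     ]   [-c ]
  [ A    0  ] [ lambda ] = [ b ]

Solving the linear system:
  x*      = (-2.8182, -1.1818)
  lambda* = (3.2273)
  f(x*)   = 8.3182

x* = (-2.8182, -1.1818), lambda* = (3.2273)


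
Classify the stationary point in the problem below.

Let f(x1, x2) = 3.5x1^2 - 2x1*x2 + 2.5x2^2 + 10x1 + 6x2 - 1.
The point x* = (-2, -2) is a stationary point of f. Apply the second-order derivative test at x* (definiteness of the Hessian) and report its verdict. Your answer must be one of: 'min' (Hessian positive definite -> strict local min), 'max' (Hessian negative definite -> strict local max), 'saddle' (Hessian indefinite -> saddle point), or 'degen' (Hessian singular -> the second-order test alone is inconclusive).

Compute the Hessian H = grad^2 f:
  H = [[7, -2], [-2, 5]]
Verify stationarity: grad f(x*) = H x* + g = (0, 0).
Eigenvalues of H: 3.7639, 8.2361.
Both eigenvalues > 0, so H is positive definite -> x* is a strict local min.

min


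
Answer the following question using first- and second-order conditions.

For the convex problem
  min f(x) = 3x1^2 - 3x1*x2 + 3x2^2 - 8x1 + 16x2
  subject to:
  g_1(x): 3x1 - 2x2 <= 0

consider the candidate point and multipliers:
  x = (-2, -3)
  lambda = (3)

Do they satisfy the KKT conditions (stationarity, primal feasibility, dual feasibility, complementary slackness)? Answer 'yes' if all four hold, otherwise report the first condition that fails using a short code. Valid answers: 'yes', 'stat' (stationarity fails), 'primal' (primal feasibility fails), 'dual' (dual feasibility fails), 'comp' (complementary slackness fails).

Gradient of f: grad f(x) = Q x + c = (-11, 4)
Constraint values g_i(x) = a_i^T x - b_i:
  g_1((-2, -3)) = 0
Stationarity residual: grad f(x) + sum_i lambda_i a_i = (-2, -2)
  -> stationarity FAILS
Primal feasibility (all g_i <= 0): OK
Dual feasibility (all lambda_i >= 0): OK
Complementary slackness (lambda_i * g_i(x) = 0 for all i): OK

Verdict: the first failing condition is stationarity -> stat.

stat


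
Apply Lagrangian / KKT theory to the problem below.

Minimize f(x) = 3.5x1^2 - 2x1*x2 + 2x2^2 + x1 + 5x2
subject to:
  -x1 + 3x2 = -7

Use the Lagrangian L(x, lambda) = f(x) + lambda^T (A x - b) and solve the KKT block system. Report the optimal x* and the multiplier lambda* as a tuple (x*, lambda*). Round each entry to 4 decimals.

Form the Lagrangian:
  L(x, lambda) = (1/2) x^T Q x + c^T x + lambda^T (A x - b)
Stationarity (grad_x L = 0): Q x + c + A^T lambda = 0.
Primal feasibility: A x = b.

This gives the KKT block system:
  [ Q   A^T ] [ x     ]   [-c ]
  [ A    0  ] [ lambda ] = [ b ]

Solving the linear system:
  x*      = (-0.6909, -2.5636)
  lambda* = (1.2909)
  f(x*)   = -2.2364

x* = (-0.6909, -2.5636), lambda* = (1.2909)


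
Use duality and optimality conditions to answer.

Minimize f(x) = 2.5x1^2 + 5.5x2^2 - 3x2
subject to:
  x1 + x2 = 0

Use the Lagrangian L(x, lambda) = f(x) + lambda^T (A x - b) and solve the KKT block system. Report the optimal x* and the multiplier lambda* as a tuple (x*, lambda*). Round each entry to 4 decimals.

Form the Lagrangian:
  L(x, lambda) = (1/2) x^T Q x + c^T x + lambda^T (A x - b)
Stationarity (grad_x L = 0): Q x + c + A^T lambda = 0.
Primal feasibility: A x = b.

This gives the KKT block system:
  [ Q   A^T ] [ x     ]   [-c ]
  [ A    0  ] [ lambda ] = [ b ]

Solving the linear system:
  x*      = (-0.1875, 0.1875)
  lambda* = (0.9375)
  f(x*)   = -0.2812

x* = (-0.1875, 0.1875), lambda* = (0.9375)


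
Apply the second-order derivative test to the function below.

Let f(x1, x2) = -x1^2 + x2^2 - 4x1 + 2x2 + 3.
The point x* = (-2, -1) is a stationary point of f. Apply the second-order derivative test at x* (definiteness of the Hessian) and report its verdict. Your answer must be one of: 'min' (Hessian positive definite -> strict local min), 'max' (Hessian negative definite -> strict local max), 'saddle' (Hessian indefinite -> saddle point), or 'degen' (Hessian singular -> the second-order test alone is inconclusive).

Compute the Hessian H = grad^2 f:
  H = [[-2, 0], [0, 2]]
Verify stationarity: grad f(x*) = H x* + g = (0, 0).
Eigenvalues of H: -2, 2.
Eigenvalues have mixed signs, so H is indefinite -> x* is a saddle point.

saddle
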